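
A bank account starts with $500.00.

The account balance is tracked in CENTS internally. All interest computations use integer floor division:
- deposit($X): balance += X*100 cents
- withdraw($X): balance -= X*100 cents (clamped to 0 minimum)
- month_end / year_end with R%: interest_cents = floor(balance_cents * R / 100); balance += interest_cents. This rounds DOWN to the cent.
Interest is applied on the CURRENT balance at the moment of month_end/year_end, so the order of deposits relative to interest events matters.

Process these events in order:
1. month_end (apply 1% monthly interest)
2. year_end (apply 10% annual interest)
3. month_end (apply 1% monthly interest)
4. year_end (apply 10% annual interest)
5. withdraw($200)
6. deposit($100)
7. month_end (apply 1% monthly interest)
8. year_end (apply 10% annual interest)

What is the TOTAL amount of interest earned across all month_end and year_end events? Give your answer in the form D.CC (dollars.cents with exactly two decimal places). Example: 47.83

After 1 (month_end (apply 1% monthly interest)): balance=$505.00 total_interest=$5.00
After 2 (year_end (apply 10% annual interest)): balance=$555.50 total_interest=$55.50
After 3 (month_end (apply 1% monthly interest)): balance=$561.05 total_interest=$61.05
After 4 (year_end (apply 10% annual interest)): balance=$617.15 total_interest=$117.15
After 5 (withdraw($200)): balance=$417.15 total_interest=$117.15
After 6 (deposit($100)): balance=$517.15 total_interest=$117.15
After 7 (month_end (apply 1% monthly interest)): balance=$522.32 total_interest=$122.32
After 8 (year_end (apply 10% annual interest)): balance=$574.55 total_interest=$174.55

Answer: 174.55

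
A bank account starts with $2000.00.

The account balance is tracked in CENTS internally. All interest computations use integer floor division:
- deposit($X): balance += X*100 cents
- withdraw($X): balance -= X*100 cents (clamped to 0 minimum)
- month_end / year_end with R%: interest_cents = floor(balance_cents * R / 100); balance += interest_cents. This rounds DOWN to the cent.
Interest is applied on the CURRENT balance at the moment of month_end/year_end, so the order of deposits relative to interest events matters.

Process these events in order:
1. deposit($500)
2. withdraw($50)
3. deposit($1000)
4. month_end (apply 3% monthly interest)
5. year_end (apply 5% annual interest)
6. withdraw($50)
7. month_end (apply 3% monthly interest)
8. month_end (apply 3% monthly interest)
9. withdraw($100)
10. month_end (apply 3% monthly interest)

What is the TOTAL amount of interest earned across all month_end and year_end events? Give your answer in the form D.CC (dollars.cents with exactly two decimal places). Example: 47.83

After 1 (deposit($500)): balance=$2500.00 total_interest=$0.00
After 2 (withdraw($50)): balance=$2450.00 total_interest=$0.00
After 3 (deposit($1000)): balance=$3450.00 total_interest=$0.00
After 4 (month_end (apply 3% monthly interest)): balance=$3553.50 total_interest=$103.50
After 5 (year_end (apply 5% annual interest)): balance=$3731.17 total_interest=$281.17
After 6 (withdraw($50)): balance=$3681.17 total_interest=$281.17
After 7 (month_end (apply 3% monthly interest)): balance=$3791.60 total_interest=$391.60
After 8 (month_end (apply 3% monthly interest)): balance=$3905.34 total_interest=$505.34
After 9 (withdraw($100)): balance=$3805.34 total_interest=$505.34
After 10 (month_end (apply 3% monthly interest)): balance=$3919.50 total_interest=$619.50

Answer: 619.50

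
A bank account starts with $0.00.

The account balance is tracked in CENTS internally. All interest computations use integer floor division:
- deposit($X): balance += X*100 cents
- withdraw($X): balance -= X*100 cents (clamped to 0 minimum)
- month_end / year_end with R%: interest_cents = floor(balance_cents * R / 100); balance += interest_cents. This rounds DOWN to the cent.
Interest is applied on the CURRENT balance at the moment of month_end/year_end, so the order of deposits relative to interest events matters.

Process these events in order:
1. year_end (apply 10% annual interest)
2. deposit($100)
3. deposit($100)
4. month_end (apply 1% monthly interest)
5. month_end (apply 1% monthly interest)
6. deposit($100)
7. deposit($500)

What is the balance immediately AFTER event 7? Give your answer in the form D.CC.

Answer: 804.02

Derivation:
After 1 (year_end (apply 10% annual interest)): balance=$0.00 total_interest=$0.00
After 2 (deposit($100)): balance=$100.00 total_interest=$0.00
After 3 (deposit($100)): balance=$200.00 total_interest=$0.00
After 4 (month_end (apply 1% monthly interest)): balance=$202.00 total_interest=$2.00
After 5 (month_end (apply 1% monthly interest)): balance=$204.02 total_interest=$4.02
After 6 (deposit($100)): balance=$304.02 total_interest=$4.02
After 7 (deposit($500)): balance=$804.02 total_interest=$4.02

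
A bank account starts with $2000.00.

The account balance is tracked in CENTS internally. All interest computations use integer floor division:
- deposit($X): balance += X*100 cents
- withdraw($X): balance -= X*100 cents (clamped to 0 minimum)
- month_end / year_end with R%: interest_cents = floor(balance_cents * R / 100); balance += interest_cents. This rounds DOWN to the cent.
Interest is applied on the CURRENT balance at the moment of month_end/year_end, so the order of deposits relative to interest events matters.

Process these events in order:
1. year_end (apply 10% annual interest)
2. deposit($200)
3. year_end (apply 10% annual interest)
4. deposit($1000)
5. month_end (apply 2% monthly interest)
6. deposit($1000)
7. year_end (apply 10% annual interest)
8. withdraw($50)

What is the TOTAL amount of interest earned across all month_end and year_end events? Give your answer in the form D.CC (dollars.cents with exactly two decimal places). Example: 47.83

After 1 (year_end (apply 10% annual interest)): balance=$2200.00 total_interest=$200.00
After 2 (deposit($200)): balance=$2400.00 total_interest=$200.00
After 3 (year_end (apply 10% annual interest)): balance=$2640.00 total_interest=$440.00
After 4 (deposit($1000)): balance=$3640.00 total_interest=$440.00
After 5 (month_end (apply 2% monthly interest)): balance=$3712.80 total_interest=$512.80
After 6 (deposit($1000)): balance=$4712.80 total_interest=$512.80
After 7 (year_end (apply 10% annual interest)): balance=$5184.08 total_interest=$984.08
After 8 (withdraw($50)): balance=$5134.08 total_interest=$984.08

Answer: 984.08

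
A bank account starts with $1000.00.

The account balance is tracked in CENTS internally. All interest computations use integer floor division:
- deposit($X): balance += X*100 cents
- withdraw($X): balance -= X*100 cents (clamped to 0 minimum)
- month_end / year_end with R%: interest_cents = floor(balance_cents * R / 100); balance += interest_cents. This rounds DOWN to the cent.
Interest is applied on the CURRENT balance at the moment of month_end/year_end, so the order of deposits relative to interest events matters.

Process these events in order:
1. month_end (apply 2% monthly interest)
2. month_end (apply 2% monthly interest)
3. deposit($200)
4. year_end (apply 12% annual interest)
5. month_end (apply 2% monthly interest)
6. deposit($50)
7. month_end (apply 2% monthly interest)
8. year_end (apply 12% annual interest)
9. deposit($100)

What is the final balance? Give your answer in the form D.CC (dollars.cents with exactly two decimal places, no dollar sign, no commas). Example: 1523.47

Answer: 1775.92

Derivation:
After 1 (month_end (apply 2% monthly interest)): balance=$1020.00 total_interest=$20.00
After 2 (month_end (apply 2% monthly interest)): balance=$1040.40 total_interest=$40.40
After 3 (deposit($200)): balance=$1240.40 total_interest=$40.40
After 4 (year_end (apply 12% annual interest)): balance=$1389.24 total_interest=$189.24
After 5 (month_end (apply 2% monthly interest)): balance=$1417.02 total_interest=$217.02
After 6 (deposit($50)): balance=$1467.02 total_interest=$217.02
After 7 (month_end (apply 2% monthly interest)): balance=$1496.36 total_interest=$246.36
After 8 (year_end (apply 12% annual interest)): balance=$1675.92 total_interest=$425.92
After 9 (deposit($100)): balance=$1775.92 total_interest=$425.92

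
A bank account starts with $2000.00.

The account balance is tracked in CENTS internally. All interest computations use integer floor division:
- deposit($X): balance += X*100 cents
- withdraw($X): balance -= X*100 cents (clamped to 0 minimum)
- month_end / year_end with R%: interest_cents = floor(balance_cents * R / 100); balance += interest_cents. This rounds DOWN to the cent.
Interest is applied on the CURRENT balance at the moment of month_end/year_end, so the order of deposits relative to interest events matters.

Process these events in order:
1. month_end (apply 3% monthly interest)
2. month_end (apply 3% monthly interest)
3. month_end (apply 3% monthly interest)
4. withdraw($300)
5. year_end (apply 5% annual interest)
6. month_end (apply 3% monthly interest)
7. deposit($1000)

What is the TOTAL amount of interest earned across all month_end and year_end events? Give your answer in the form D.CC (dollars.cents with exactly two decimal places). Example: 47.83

After 1 (month_end (apply 3% monthly interest)): balance=$2060.00 total_interest=$60.00
After 2 (month_end (apply 3% monthly interest)): balance=$2121.80 total_interest=$121.80
After 3 (month_end (apply 3% monthly interest)): balance=$2185.45 total_interest=$185.45
After 4 (withdraw($300)): balance=$1885.45 total_interest=$185.45
After 5 (year_end (apply 5% annual interest)): balance=$1979.72 total_interest=$279.72
After 6 (month_end (apply 3% monthly interest)): balance=$2039.11 total_interest=$339.11
After 7 (deposit($1000)): balance=$3039.11 total_interest=$339.11

Answer: 339.11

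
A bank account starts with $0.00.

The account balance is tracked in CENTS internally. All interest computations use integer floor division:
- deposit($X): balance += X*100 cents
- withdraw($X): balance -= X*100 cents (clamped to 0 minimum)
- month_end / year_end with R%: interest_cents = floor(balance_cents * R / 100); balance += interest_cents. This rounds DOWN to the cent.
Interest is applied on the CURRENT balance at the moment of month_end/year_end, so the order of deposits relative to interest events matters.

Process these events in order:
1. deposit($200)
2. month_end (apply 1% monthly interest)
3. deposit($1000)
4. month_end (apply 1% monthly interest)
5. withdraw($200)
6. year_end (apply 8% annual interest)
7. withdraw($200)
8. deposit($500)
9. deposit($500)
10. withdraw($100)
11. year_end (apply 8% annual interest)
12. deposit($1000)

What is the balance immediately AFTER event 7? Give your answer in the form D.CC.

Answer: 895.14

Derivation:
After 1 (deposit($200)): balance=$200.00 total_interest=$0.00
After 2 (month_end (apply 1% monthly interest)): balance=$202.00 total_interest=$2.00
After 3 (deposit($1000)): balance=$1202.00 total_interest=$2.00
After 4 (month_end (apply 1% monthly interest)): balance=$1214.02 total_interest=$14.02
After 5 (withdraw($200)): balance=$1014.02 total_interest=$14.02
After 6 (year_end (apply 8% annual interest)): balance=$1095.14 total_interest=$95.14
After 7 (withdraw($200)): balance=$895.14 total_interest=$95.14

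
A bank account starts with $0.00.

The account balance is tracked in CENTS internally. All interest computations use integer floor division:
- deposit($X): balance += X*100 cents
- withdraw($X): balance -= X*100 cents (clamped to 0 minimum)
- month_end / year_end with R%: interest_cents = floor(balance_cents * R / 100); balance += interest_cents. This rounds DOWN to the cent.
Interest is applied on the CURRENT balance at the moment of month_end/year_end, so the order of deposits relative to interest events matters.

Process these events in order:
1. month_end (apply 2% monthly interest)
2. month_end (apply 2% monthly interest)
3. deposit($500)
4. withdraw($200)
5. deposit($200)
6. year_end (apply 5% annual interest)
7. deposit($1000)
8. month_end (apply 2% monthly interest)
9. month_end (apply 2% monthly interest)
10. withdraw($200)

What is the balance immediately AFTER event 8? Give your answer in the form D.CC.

After 1 (month_end (apply 2% monthly interest)): balance=$0.00 total_interest=$0.00
After 2 (month_end (apply 2% monthly interest)): balance=$0.00 total_interest=$0.00
After 3 (deposit($500)): balance=$500.00 total_interest=$0.00
After 4 (withdraw($200)): balance=$300.00 total_interest=$0.00
After 5 (deposit($200)): balance=$500.00 total_interest=$0.00
After 6 (year_end (apply 5% annual interest)): balance=$525.00 total_interest=$25.00
After 7 (deposit($1000)): balance=$1525.00 total_interest=$25.00
After 8 (month_end (apply 2% monthly interest)): balance=$1555.50 total_interest=$55.50

Answer: 1555.50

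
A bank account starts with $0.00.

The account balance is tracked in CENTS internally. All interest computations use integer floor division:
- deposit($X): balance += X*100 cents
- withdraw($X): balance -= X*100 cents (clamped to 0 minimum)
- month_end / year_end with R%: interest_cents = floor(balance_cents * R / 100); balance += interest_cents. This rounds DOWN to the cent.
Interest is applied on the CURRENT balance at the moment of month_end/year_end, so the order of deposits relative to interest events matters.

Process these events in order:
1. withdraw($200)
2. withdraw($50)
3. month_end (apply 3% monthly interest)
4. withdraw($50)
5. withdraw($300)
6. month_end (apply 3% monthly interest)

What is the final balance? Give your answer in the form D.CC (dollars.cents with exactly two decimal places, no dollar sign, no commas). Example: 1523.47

Answer: 0.00

Derivation:
After 1 (withdraw($200)): balance=$0.00 total_interest=$0.00
After 2 (withdraw($50)): balance=$0.00 total_interest=$0.00
After 3 (month_end (apply 3% monthly interest)): balance=$0.00 total_interest=$0.00
After 4 (withdraw($50)): balance=$0.00 total_interest=$0.00
After 5 (withdraw($300)): balance=$0.00 total_interest=$0.00
After 6 (month_end (apply 3% monthly interest)): balance=$0.00 total_interest=$0.00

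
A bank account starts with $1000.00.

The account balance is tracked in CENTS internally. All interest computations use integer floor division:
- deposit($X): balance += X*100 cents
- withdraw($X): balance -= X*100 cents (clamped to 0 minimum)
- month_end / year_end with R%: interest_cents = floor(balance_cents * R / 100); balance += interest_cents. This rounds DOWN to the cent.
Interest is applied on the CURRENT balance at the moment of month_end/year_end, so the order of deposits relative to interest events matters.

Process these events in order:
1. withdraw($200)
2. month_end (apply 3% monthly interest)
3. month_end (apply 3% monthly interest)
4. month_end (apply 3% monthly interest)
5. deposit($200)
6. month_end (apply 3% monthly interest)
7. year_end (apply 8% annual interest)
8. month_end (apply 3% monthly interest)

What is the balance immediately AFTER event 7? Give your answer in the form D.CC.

After 1 (withdraw($200)): balance=$800.00 total_interest=$0.00
After 2 (month_end (apply 3% monthly interest)): balance=$824.00 total_interest=$24.00
After 3 (month_end (apply 3% monthly interest)): balance=$848.72 total_interest=$48.72
After 4 (month_end (apply 3% monthly interest)): balance=$874.18 total_interest=$74.18
After 5 (deposit($200)): balance=$1074.18 total_interest=$74.18
After 6 (month_end (apply 3% monthly interest)): balance=$1106.40 total_interest=$106.40
After 7 (year_end (apply 8% annual interest)): balance=$1194.91 total_interest=$194.91

Answer: 1194.91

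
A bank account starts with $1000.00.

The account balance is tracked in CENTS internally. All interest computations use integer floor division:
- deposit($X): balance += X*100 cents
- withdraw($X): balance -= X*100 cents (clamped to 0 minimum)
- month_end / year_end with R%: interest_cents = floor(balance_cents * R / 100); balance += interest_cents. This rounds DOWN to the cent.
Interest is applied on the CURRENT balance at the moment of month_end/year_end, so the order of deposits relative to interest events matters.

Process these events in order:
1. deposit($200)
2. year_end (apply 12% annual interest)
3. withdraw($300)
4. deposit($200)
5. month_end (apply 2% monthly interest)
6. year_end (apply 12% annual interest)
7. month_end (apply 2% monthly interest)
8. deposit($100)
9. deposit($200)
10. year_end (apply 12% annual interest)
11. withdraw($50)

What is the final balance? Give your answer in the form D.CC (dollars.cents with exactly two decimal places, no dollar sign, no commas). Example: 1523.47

Answer: 1909.50

Derivation:
After 1 (deposit($200)): balance=$1200.00 total_interest=$0.00
After 2 (year_end (apply 12% annual interest)): balance=$1344.00 total_interest=$144.00
After 3 (withdraw($300)): balance=$1044.00 total_interest=$144.00
After 4 (deposit($200)): balance=$1244.00 total_interest=$144.00
After 5 (month_end (apply 2% monthly interest)): balance=$1268.88 total_interest=$168.88
After 6 (year_end (apply 12% annual interest)): balance=$1421.14 total_interest=$321.14
After 7 (month_end (apply 2% monthly interest)): balance=$1449.56 total_interest=$349.56
After 8 (deposit($100)): balance=$1549.56 total_interest=$349.56
After 9 (deposit($200)): balance=$1749.56 total_interest=$349.56
After 10 (year_end (apply 12% annual interest)): balance=$1959.50 total_interest=$559.50
After 11 (withdraw($50)): balance=$1909.50 total_interest=$559.50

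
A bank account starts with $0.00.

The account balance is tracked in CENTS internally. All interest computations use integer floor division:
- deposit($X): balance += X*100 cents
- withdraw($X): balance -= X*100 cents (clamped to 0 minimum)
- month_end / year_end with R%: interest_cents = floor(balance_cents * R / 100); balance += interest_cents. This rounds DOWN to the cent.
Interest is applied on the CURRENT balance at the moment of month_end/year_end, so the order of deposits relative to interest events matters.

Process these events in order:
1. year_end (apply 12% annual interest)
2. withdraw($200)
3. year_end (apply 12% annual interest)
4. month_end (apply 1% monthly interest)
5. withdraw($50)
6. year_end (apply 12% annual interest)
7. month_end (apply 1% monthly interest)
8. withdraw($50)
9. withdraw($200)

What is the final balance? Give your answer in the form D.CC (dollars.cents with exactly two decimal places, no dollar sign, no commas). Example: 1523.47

After 1 (year_end (apply 12% annual interest)): balance=$0.00 total_interest=$0.00
After 2 (withdraw($200)): balance=$0.00 total_interest=$0.00
After 3 (year_end (apply 12% annual interest)): balance=$0.00 total_interest=$0.00
After 4 (month_end (apply 1% monthly interest)): balance=$0.00 total_interest=$0.00
After 5 (withdraw($50)): balance=$0.00 total_interest=$0.00
After 6 (year_end (apply 12% annual interest)): balance=$0.00 total_interest=$0.00
After 7 (month_end (apply 1% monthly interest)): balance=$0.00 total_interest=$0.00
After 8 (withdraw($50)): balance=$0.00 total_interest=$0.00
After 9 (withdraw($200)): balance=$0.00 total_interest=$0.00

Answer: 0.00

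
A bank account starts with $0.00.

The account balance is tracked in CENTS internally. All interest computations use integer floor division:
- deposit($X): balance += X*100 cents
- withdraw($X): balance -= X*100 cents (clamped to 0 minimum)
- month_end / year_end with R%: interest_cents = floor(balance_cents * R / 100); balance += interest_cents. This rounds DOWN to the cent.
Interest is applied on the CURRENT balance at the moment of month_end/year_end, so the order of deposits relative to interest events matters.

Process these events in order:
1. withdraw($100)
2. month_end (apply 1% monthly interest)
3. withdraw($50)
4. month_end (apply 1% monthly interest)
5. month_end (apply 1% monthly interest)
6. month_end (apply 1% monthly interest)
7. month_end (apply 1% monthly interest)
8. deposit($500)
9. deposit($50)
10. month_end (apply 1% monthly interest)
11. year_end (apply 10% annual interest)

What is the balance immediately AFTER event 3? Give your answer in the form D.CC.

After 1 (withdraw($100)): balance=$0.00 total_interest=$0.00
After 2 (month_end (apply 1% monthly interest)): balance=$0.00 total_interest=$0.00
After 3 (withdraw($50)): balance=$0.00 total_interest=$0.00

Answer: 0.00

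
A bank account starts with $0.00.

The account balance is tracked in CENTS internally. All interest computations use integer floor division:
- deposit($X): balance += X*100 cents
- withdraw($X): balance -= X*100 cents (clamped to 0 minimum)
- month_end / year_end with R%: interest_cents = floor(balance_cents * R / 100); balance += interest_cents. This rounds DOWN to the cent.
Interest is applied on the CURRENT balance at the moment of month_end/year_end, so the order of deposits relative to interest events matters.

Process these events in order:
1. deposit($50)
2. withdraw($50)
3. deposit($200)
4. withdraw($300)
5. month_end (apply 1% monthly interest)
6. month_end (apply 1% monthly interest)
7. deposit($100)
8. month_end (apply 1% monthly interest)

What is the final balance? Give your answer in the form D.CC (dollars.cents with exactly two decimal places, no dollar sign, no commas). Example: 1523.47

After 1 (deposit($50)): balance=$50.00 total_interest=$0.00
After 2 (withdraw($50)): balance=$0.00 total_interest=$0.00
After 3 (deposit($200)): balance=$200.00 total_interest=$0.00
After 4 (withdraw($300)): balance=$0.00 total_interest=$0.00
After 5 (month_end (apply 1% monthly interest)): balance=$0.00 total_interest=$0.00
After 6 (month_end (apply 1% monthly interest)): balance=$0.00 total_interest=$0.00
After 7 (deposit($100)): balance=$100.00 total_interest=$0.00
After 8 (month_end (apply 1% monthly interest)): balance=$101.00 total_interest=$1.00

Answer: 101.00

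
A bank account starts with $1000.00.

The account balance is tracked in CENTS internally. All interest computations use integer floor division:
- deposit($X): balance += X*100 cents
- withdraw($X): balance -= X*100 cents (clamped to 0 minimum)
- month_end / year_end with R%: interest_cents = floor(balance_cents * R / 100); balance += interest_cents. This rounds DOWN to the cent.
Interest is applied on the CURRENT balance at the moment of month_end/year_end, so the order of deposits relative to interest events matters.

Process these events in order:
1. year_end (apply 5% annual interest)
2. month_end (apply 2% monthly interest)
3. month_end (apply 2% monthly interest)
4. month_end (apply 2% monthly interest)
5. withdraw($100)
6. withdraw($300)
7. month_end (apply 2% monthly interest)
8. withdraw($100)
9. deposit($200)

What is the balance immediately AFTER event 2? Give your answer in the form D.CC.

After 1 (year_end (apply 5% annual interest)): balance=$1050.00 total_interest=$50.00
After 2 (month_end (apply 2% monthly interest)): balance=$1071.00 total_interest=$71.00

Answer: 1071.00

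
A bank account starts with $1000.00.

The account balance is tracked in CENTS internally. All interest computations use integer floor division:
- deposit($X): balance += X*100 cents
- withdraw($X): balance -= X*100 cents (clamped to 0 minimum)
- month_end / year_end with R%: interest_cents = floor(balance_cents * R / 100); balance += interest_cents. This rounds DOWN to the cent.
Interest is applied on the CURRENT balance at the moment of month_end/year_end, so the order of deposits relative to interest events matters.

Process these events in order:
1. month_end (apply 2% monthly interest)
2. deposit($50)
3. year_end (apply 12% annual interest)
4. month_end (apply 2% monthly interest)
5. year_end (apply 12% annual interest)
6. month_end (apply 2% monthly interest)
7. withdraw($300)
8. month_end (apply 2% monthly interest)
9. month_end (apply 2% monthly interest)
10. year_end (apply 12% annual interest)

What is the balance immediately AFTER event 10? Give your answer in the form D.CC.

Answer: 1277.58

Derivation:
After 1 (month_end (apply 2% monthly interest)): balance=$1020.00 total_interest=$20.00
After 2 (deposit($50)): balance=$1070.00 total_interest=$20.00
After 3 (year_end (apply 12% annual interest)): balance=$1198.40 total_interest=$148.40
After 4 (month_end (apply 2% monthly interest)): balance=$1222.36 total_interest=$172.36
After 5 (year_end (apply 12% annual interest)): balance=$1369.04 total_interest=$319.04
After 6 (month_end (apply 2% monthly interest)): balance=$1396.42 total_interest=$346.42
After 7 (withdraw($300)): balance=$1096.42 total_interest=$346.42
After 8 (month_end (apply 2% monthly interest)): balance=$1118.34 total_interest=$368.34
After 9 (month_end (apply 2% monthly interest)): balance=$1140.70 total_interest=$390.70
After 10 (year_end (apply 12% annual interest)): balance=$1277.58 total_interest=$527.58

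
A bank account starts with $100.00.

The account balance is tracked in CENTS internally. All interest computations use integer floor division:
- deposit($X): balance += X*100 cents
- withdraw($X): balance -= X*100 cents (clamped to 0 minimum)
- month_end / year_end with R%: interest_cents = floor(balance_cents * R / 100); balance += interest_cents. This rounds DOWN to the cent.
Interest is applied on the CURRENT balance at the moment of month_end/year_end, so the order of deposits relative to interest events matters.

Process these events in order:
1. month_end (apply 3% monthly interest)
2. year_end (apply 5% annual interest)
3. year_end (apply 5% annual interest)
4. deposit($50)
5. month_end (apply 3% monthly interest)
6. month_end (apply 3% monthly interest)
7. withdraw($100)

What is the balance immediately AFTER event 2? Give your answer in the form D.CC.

After 1 (month_end (apply 3% monthly interest)): balance=$103.00 total_interest=$3.00
After 2 (year_end (apply 5% annual interest)): balance=$108.15 total_interest=$8.15

Answer: 108.15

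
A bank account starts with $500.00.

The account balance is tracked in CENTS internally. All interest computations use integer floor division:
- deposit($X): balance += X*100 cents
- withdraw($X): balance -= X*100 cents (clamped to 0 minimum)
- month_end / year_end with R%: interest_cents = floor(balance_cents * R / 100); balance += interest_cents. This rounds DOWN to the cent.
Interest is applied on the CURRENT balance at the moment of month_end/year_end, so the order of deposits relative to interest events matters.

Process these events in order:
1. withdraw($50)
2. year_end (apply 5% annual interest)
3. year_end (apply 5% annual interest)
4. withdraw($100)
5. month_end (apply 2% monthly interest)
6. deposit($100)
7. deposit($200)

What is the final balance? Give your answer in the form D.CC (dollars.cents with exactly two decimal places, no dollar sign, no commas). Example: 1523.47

After 1 (withdraw($50)): balance=$450.00 total_interest=$0.00
After 2 (year_end (apply 5% annual interest)): balance=$472.50 total_interest=$22.50
After 3 (year_end (apply 5% annual interest)): balance=$496.12 total_interest=$46.12
After 4 (withdraw($100)): balance=$396.12 total_interest=$46.12
After 5 (month_end (apply 2% monthly interest)): balance=$404.04 total_interest=$54.04
After 6 (deposit($100)): balance=$504.04 total_interest=$54.04
After 7 (deposit($200)): balance=$704.04 total_interest=$54.04

Answer: 704.04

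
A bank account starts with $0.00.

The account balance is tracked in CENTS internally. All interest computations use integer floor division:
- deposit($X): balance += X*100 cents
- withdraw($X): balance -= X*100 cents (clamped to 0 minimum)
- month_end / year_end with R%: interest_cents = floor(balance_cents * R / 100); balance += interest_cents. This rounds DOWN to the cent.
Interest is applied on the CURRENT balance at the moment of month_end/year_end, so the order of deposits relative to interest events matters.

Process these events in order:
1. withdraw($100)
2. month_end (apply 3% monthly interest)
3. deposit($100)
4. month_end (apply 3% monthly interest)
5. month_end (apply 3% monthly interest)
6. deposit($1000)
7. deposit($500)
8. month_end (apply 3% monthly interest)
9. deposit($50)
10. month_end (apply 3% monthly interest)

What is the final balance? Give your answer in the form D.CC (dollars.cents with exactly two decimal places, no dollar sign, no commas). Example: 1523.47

Answer: 1755.39

Derivation:
After 1 (withdraw($100)): balance=$0.00 total_interest=$0.00
After 2 (month_end (apply 3% monthly interest)): balance=$0.00 total_interest=$0.00
After 3 (deposit($100)): balance=$100.00 total_interest=$0.00
After 4 (month_end (apply 3% monthly interest)): balance=$103.00 total_interest=$3.00
After 5 (month_end (apply 3% monthly interest)): balance=$106.09 total_interest=$6.09
After 6 (deposit($1000)): balance=$1106.09 total_interest=$6.09
After 7 (deposit($500)): balance=$1606.09 total_interest=$6.09
After 8 (month_end (apply 3% monthly interest)): balance=$1654.27 total_interest=$54.27
After 9 (deposit($50)): balance=$1704.27 total_interest=$54.27
After 10 (month_end (apply 3% monthly interest)): balance=$1755.39 total_interest=$105.39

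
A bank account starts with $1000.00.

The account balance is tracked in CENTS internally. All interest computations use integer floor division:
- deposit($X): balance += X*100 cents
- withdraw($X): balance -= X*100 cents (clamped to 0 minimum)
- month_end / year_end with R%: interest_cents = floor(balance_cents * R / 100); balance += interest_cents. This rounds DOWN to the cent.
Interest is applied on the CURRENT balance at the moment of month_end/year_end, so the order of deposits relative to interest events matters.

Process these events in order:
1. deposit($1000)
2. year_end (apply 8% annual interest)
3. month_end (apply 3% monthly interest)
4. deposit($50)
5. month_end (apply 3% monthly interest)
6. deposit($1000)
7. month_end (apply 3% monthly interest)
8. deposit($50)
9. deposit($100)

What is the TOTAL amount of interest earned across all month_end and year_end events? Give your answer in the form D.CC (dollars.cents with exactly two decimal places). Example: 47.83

Answer: 393.33

Derivation:
After 1 (deposit($1000)): balance=$2000.00 total_interest=$0.00
After 2 (year_end (apply 8% annual interest)): balance=$2160.00 total_interest=$160.00
After 3 (month_end (apply 3% monthly interest)): balance=$2224.80 total_interest=$224.80
After 4 (deposit($50)): balance=$2274.80 total_interest=$224.80
After 5 (month_end (apply 3% monthly interest)): balance=$2343.04 total_interest=$293.04
After 6 (deposit($1000)): balance=$3343.04 total_interest=$293.04
After 7 (month_end (apply 3% monthly interest)): balance=$3443.33 total_interest=$393.33
After 8 (deposit($50)): balance=$3493.33 total_interest=$393.33
After 9 (deposit($100)): balance=$3593.33 total_interest=$393.33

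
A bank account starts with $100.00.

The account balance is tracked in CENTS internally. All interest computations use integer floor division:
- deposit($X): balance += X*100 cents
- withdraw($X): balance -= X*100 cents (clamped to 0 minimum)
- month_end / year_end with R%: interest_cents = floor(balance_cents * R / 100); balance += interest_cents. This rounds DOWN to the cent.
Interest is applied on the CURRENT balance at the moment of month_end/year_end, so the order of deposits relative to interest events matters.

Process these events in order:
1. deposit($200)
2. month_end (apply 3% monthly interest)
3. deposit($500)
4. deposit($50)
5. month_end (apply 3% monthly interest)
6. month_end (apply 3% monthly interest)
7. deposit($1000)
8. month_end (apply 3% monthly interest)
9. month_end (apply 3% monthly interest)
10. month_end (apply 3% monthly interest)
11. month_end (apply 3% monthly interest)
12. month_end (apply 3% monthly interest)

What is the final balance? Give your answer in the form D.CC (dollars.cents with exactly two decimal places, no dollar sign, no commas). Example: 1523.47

After 1 (deposit($200)): balance=$300.00 total_interest=$0.00
After 2 (month_end (apply 3% monthly interest)): balance=$309.00 total_interest=$9.00
After 3 (deposit($500)): balance=$809.00 total_interest=$9.00
After 4 (deposit($50)): balance=$859.00 total_interest=$9.00
After 5 (month_end (apply 3% monthly interest)): balance=$884.77 total_interest=$34.77
After 6 (month_end (apply 3% monthly interest)): balance=$911.31 total_interest=$61.31
After 7 (deposit($1000)): balance=$1911.31 total_interest=$61.31
After 8 (month_end (apply 3% monthly interest)): balance=$1968.64 total_interest=$118.64
After 9 (month_end (apply 3% monthly interest)): balance=$2027.69 total_interest=$177.69
After 10 (month_end (apply 3% monthly interest)): balance=$2088.52 total_interest=$238.52
After 11 (month_end (apply 3% monthly interest)): balance=$2151.17 total_interest=$301.17
After 12 (month_end (apply 3% monthly interest)): balance=$2215.70 total_interest=$365.70

Answer: 2215.70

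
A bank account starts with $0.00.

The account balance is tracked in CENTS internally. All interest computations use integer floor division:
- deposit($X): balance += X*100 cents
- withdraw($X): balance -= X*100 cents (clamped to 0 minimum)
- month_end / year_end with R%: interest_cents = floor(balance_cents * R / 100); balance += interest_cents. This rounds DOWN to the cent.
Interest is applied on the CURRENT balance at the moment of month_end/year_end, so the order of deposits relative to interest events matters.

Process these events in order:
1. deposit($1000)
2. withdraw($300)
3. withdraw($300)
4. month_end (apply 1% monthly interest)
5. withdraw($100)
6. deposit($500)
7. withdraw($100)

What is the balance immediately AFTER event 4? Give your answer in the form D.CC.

After 1 (deposit($1000)): balance=$1000.00 total_interest=$0.00
After 2 (withdraw($300)): balance=$700.00 total_interest=$0.00
After 3 (withdraw($300)): balance=$400.00 total_interest=$0.00
After 4 (month_end (apply 1% monthly interest)): balance=$404.00 total_interest=$4.00

Answer: 404.00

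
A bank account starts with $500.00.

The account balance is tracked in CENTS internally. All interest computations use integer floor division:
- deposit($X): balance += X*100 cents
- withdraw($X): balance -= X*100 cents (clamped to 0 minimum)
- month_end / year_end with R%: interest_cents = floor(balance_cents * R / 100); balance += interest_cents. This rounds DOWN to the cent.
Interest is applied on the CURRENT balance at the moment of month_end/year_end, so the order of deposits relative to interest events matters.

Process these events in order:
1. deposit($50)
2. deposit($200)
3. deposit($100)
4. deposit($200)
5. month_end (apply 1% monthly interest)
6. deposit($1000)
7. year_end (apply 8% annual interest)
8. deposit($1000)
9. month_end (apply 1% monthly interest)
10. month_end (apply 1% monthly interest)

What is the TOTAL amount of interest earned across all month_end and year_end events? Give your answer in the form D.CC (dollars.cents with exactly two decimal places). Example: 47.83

After 1 (deposit($50)): balance=$550.00 total_interest=$0.00
After 2 (deposit($200)): balance=$750.00 total_interest=$0.00
After 3 (deposit($100)): balance=$850.00 total_interest=$0.00
After 4 (deposit($200)): balance=$1050.00 total_interest=$0.00
After 5 (month_end (apply 1% monthly interest)): balance=$1060.50 total_interest=$10.50
After 6 (deposit($1000)): balance=$2060.50 total_interest=$10.50
After 7 (year_end (apply 8% annual interest)): balance=$2225.34 total_interest=$175.34
After 8 (deposit($1000)): balance=$3225.34 total_interest=$175.34
After 9 (month_end (apply 1% monthly interest)): balance=$3257.59 total_interest=$207.59
After 10 (month_end (apply 1% monthly interest)): balance=$3290.16 total_interest=$240.16

Answer: 240.16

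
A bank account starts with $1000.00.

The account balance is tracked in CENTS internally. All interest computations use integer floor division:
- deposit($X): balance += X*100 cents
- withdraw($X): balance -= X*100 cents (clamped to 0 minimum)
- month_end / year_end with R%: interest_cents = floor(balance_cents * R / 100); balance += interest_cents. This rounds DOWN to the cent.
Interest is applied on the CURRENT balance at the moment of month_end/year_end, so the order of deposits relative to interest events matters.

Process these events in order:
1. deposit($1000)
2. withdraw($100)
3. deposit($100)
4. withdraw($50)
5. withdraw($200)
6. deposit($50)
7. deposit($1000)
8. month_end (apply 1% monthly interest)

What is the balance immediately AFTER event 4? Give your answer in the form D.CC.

Answer: 1950.00

Derivation:
After 1 (deposit($1000)): balance=$2000.00 total_interest=$0.00
After 2 (withdraw($100)): balance=$1900.00 total_interest=$0.00
After 3 (deposit($100)): balance=$2000.00 total_interest=$0.00
After 4 (withdraw($50)): balance=$1950.00 total_interest=$0.00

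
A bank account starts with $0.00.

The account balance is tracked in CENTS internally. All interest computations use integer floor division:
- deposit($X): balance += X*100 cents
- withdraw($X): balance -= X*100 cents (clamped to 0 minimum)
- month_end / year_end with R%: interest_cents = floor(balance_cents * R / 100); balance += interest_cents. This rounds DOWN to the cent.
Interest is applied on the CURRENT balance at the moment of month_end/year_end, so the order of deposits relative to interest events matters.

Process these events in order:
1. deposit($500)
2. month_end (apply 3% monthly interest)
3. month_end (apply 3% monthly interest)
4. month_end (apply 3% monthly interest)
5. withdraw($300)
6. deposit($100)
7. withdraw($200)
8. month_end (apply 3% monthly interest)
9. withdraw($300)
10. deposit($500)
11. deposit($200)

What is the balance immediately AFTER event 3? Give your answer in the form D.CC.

Answer: 530.45

Derivation:
After 1 (deposit($500)): balance=$500.00 total_interest=$0.00
After 2 (month_end (apply 3% monthly interest)): balance=$515.00 total_interest=$15.00
After 3 (month_end (apply 3% monthly interest)): balance=$530.45 total_interest=$30.45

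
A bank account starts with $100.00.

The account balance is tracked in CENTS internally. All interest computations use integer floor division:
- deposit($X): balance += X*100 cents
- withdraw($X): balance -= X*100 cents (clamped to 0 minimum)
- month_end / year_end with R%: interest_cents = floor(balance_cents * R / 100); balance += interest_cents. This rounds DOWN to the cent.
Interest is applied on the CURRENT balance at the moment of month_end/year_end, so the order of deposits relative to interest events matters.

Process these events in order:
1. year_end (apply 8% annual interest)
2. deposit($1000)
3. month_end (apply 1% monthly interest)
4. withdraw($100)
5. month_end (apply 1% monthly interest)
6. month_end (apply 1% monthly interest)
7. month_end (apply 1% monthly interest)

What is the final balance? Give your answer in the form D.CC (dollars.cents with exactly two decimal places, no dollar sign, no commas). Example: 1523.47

After 1 (year_end (apply 8% annual interest)): balance=$108.00 total_interest=$8.00
After 2 (deposit($1000)): balance=$1108.00 total_interest=$8.00
After 3 (month_end (apply 1% monthly interest)): balance=$1119.08 total_interest=$19.08
After 4 (withdraw($100)): balance=$1019.08 total_interest=$19.08
After 5 (month_end (apply 1% monthly interest)): balance=$1029.27 total_interest=$29.27
After 6 (month_end (apply 1% monthly interest)): balance=$1039.56 total_interest=$39.56
After 7 (month_end (apply 1% monthly interest)): balance=$1049.95 total_interest=$49.95

Answer: 1049.95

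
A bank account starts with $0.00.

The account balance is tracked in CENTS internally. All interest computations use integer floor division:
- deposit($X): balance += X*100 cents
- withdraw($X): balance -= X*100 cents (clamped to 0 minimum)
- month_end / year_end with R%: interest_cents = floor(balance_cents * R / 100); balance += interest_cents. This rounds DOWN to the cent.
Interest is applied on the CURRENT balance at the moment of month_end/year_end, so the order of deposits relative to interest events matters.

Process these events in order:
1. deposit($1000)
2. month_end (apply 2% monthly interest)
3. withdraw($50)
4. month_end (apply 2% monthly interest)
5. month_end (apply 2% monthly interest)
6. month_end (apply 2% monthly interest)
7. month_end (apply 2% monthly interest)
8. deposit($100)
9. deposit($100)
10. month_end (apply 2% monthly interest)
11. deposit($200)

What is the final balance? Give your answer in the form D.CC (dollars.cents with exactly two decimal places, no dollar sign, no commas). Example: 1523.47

Answer: 1474.93

Derivation:
After 1 (deposit($1000)): balance=$1000.00 total_interest=$0.00
After 2 (month_end (apply 2% monthly interest)): balance=$1020.00 total_interest=$20.00
After 3 (withdraw($50)): balance=$970.00 total_interest=$20.00
After 4 (month_end (apply 2% monthly interest)): balance=$989.40 total_interest=$39.40
After 5 (month_end (apply 2% monthly interest)): balance=$1009.18 total_interest=$59.18
After 6 (month_end (apply 2% monthly interest)): balance=$1029.36 total_interest=$79.36
After 7 (month_end (apply 2% monthly interest)): balance=$1049.94 total_interest=$99.94
After 8 (deposit($100)): balance=$1149.94 total_interest=$99.94
After 9 (deposit($100)): balance=$1249.94 total_interest=$99.94
After 10 (month_end (apply 2% monthly interest)): balance=$1274.93 total_interest=$124.93
After 11 (deposit($200)): balance=$1474.93 total_interest=$124.93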